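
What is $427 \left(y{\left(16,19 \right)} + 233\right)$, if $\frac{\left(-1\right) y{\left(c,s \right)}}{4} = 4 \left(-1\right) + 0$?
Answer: $106323$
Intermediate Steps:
$y{\left(c,s \right)} = 16$ ($y{\left(c,s \right)} = - 4 \left(4 \left(-1\right) + 0\right) = - 4 \left(-4 + 0\right) = \left(-4\right) \left(-4\right) = 16$)
$427 \left(y{\left(16,19 \right)} + 233\right) = 427 \left(16 + 233\right) = 427 \cdot 249 = 106323$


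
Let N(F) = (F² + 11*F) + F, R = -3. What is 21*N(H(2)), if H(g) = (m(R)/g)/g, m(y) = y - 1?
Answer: -231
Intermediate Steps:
m(y) = -1 + y
H(g) = -4/g² (H(g) = ((-1 - 3)/g)/g = (-4/g)/g = -4/g²)
N(F) = F² + 12*F
21*N(H(2)) = 21*((-4/2²)*(12 - 4/2²)) = 21*((-4*¼)*(12 - 4*¼)) = 21*(-(12 - 1)) = 21*(-1*11) = 21*(-11) = -231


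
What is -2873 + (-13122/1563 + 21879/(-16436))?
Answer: -24685237211/8563156 ≈ -2882.7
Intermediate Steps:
-2873 + (-13122/1563 + 21879/(-16436)) = -2873 + (-13122*1/1563 + 21879*(-1/16436)) = -2873 + (-4374/521 - 21879/16436) = -2873 - 83290023/8563156 = -24685237211/8563156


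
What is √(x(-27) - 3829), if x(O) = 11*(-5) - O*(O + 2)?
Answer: I*√4559 ≈ 67.52*I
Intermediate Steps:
x(O) = -55 - O*(2 + O)
√(x(-27) - 3829) = √((-55 - 1*(-27)² - 2*(-27)) - 3829) = √((-55 - 1*729 + 54) - 3829) = √((-55 - 729 + 54) - 3829) = √(-730 - 3829) = √(-4559) = I*√4559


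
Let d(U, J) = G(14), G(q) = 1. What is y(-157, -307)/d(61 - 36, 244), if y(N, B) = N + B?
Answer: -464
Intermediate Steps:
d(U, J) = 1
y(N, B) = B + N
y(-157, -307)/d(61 - 36, 244) = (-307 - 157)/1 = -464*1 = -464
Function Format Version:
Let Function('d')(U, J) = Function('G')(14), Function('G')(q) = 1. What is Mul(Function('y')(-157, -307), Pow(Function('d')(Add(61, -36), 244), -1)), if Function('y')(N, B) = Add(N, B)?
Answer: -464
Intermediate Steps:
Function('d')(U, J) = 1
Function('y')(N, B) = Add(B, N)
Mul(Function('y')(-157, -307), Pow(Function('d')(Add(61, -36), 244), -1)) = Mul(Add(-307, -157), Pow(1, -1)) = Mul(-464, 1) = -464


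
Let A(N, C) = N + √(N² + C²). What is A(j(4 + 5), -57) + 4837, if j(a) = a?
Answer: 4846 + 3*√370 ≈ 4903.7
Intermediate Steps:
A(N, C) = N + √(C² + N²)
A(j(4 + 5), -57) + 4837 = ((4 + 5) + √((-57)² + (4 + 5)²)) + 4837 = (9 + √(3249 + 9²)) + 4837 = (9 + √(3249 + 81)) + 4837 = (9 + √3330) + 4837 = (9 + 3*√370) + 4837 = 4846 + 3*√370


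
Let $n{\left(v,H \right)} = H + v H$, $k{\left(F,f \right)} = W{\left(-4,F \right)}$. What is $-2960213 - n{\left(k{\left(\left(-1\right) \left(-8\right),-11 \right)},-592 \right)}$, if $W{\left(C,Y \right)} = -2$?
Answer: $-2960805$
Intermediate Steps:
$k{\left(F,f \right)} = -2$
$n{\left(v,H \right)} = H + H v$
$-2960213 - n{\left(k{\left(\left(-1\right) \left(-8\right),-11 \right)},-592 \right)} = -2960213 - - 592 \left(1 - 2\right) = -2960213 - \left(-592\right) \left(-1\right) = -2960213 - 592 = -2960805$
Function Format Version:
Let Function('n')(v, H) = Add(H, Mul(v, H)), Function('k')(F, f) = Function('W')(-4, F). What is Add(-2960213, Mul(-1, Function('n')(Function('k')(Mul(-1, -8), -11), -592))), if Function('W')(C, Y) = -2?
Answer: -2960805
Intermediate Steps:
Function('k')(F, f) = -2
Function('n')(v, H) = Add(H, Mul(H, v))
Add(-2960213, Mul(-1, Function('n')(Function('k')(Mul(-1, -8), -11), -592))) = Add(-2960213, Mul(-1, Mul(-592, Add(1, -2)))) = Add(-2960213, Mul(-1, Mul(-592, -1))) = Add(-2960213, Mul(-1, 592)) = Add(-2960213, -592) = -2960805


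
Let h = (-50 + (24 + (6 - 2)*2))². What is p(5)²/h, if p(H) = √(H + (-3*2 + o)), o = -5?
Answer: -1/54 ≈ -0.018519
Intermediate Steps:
p(H) = √(-11 + H) (p(H) = √(H + (-3*2 - 5)) = √(H + (-6 - 5)) = √(H - 11) = √(-11 + H))
h = 324 (h = (-50 + (24 + 4*2))² = (-50 + (24 + 8))² = (-50 + 32)² = (-18)² = 324)
p(5)²/h = (√(-11 + 5))²/324 = (√(-6))²*(1/324) = (I*√6)²*(1/324) = -6*1/324 = -1/54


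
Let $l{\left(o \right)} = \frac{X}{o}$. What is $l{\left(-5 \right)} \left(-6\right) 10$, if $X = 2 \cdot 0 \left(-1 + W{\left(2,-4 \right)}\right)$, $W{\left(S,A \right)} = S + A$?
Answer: $0$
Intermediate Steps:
$W{\left(S,A \right)} = A + S$
$X = 0$ ($X = 2 \cdot 0 \left(-1 + \left(-4 + 2\right)\right) = 0 \left(-1 - 2\right) = 0 \left(-3\right) = 0$)
$l{\left(o \right)} = 0$ ($l{\left(o \right)} = \frac{0}{o} = 0$)
$l{\left(-5 \right)} \left(-6\right) 10 = 0 \left(-6\right) 10 = 0 \cdot 10 = 0$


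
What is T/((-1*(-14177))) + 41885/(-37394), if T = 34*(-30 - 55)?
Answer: -701872305/530134738 ≈ -1.3240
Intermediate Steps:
T = -2890 (T = 34*(-85) = -2890)
T/((-1*(-14177))) + 41885/(-37394) = -2890/((-1*(-14177))) + 41885/(-37394) = -2890/14177 + 41885*(-1/37394) = -2890*1/14177 - 41885/37394 = -2890/14177 - 41885/37394 = -701872305/530134738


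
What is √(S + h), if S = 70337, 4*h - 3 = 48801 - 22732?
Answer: √76855 ≈ 277.23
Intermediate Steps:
h = 6518 (h = ¾ + (48801 - 22732)/4 = ¾ + (¼)*26069 = ¾ + 26069/4 = 6518)
√(S + h) = √(70337 + 6518) = √76855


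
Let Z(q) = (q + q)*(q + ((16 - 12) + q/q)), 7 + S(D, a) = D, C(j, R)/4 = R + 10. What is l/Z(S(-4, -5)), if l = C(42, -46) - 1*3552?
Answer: -28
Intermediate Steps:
C(j, R) = 40 + 4*R (C(j, R) = 4*(R + 10) = 4*(10 + R) = 40 + 4*R)
S(D, a) = -7 + D
l = -3696 (l = (40 + 4*(-46)) - 1*3552 = (40 - 184) - 3552 = -144 - 3552 = -3696)
Z(q) = 2*q*(5 + q) (Z(q) = (2*q)*(q + (4 + 1)) = (2*q)*(q + 5) = (2*q)*(5 + q) = 2*q*(5 + q))
l/Z(S(-4, -5)) = -3696*1/(2*(-7 - 4)*(5 + (-7 - 4))) = -3696*(-1/(22*(5 - 11))) = -3696/(2*(-11)*(-6)) = -3696/132 = -3696*1/132 = -28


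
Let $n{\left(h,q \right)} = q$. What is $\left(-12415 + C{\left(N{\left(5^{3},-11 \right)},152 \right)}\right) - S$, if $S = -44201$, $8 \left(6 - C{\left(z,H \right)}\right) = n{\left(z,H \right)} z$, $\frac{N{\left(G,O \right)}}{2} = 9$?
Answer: $31450$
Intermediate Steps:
$N{\left(G,O \right)} = 18$ ($N{\left(G,O \right)} = 2 \cdot 9 = 18$)
$C{\left(z,H \right)} = 6 - \frac{H z}{8}$
$\left(-12415 + C{\left(N{\left(5^{3},-11 \right)},152 \right)}\right) - S = \left(-12415 + \left(6 - 19 \cdot 18\right)\right) - -44201 = \left(-12415 + \left(6 - 342\right)\right) + 44201 = \left(-12415 - 336\right) + 44201 = -12751 + 44201 = 31450$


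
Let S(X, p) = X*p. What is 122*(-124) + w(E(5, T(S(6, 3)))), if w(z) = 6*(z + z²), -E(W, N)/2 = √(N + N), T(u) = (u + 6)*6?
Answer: -8216 - 144*√2 ≈ -8419.6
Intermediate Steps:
T(u) = 36 + 6*u (T(u) = (6 + u)*6 = 36 + 6*u)
E(W, N) = -2*√2*√N (E(W, N) = -2*√(N + N) = -2*√2*√N)
w(z) = 6*z + 6*z²
122*(-124) + w(E(5, T(S(6, 3)))) = 122*(-124) + 6*(-2*√2*√(36 + 6*(6*3)))*(1 - 2*√2*√(36 + 6*(6*3))) = -15128 + 6*(-2*√2*√(36 + 6*18))*(1 - 2*√2*√(36 + 6*18)) = -15128 + 6*(-2*√2*√(36 + 108))*(1 - 2*√2*√(36 + 108)) = -15128 + 6*(-2*√2*√144)*(1 - 2*√2*√144) = -15128 + 6*(-2*√2*12)*(1 - 2*√2*12) = -15128 + 6*(-24*√2)*(1 - 24*√2) = -15128 - 144*√2*(1 - 24*√2)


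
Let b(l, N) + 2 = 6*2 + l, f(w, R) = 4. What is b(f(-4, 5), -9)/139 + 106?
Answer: 14748/139 ≈ 106.10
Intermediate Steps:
b(l, N) = 10 + l (b(l, N) = -2 + (6*2 + l) = -2 + (12 + l) = 10 + l)
b(f(-4, 5), -9)/139 + 106 = (10 + 4)/139 + 106 = (1/139)*14 + 106 = 14/139 + 106 = 14748/139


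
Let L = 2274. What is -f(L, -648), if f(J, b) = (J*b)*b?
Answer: -954861696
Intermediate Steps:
f(J, b) = J*b**2
-f(L, -648) = -2274*(-648)**2 = -2274*419904 = -1*954861696 = -954861696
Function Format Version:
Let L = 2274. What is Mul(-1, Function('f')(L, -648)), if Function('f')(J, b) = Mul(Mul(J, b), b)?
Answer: -954861696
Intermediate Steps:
Function('f')(J, b) = Mul(J, Pow(b, 2))
Mul(-1, Function('f')(L, -648)) = Mul(-1, Mul(2274, Pow(-648, 2))) = Mul(-1, Mul(2274, 419904)) = Mul(-1, 954861696) = -954861696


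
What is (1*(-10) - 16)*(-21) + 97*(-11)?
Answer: -521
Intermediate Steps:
(1*(-10) - 16)*(-21) + 97*(-11) = (-10 - 16)*(-21) - 1067 = -26*(-21) - 1067 = 546 - 1067 = -521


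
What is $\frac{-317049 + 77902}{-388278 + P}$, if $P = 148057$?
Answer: $\frac{239147}{240221} \approx 0.99553$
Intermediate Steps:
$\frac{-317049 + 77902}{-388278 + P} = \frac{-317049 + 77902}{-388278 + 148057} = - \frac{239147}{-240221} = \left(-239147\right) \left(- \frac{1}{240221}\right) = \frac{239147}{240221}$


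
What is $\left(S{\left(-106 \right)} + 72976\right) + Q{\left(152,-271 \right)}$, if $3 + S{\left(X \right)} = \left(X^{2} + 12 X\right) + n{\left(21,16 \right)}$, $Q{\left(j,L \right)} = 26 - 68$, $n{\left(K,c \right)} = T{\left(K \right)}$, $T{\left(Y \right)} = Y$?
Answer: $82916$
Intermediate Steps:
$n{\left(K,c \right)} = K$
$Q{\left(j,L \right)} = -42$ ($Q{\left(j,L \right)} = 26 - 68 = -42$)
$S{\left(X \right)} = 18 + X^{2} + 12 X$ ($S{\left(X \right)} = -3 + \left(\left(X^{2} + 12 X\right) + 21\right) = -3 + \left(21 + X^{2} + 12 X\right) = 18 + X^{2} + 12 X$)
$\left(S{\left(-106 \right)} + 72976\right) + Q{\left(152,-271 \right)} = \left(\left(18 + \left(-106\right)^{2} + 12 \left(-106\right)\right) + 72976\right) - 42 = \left(\left(18 + 11236 - 1272\right) + 72976\right) - 42 = \left(9982 + 72976\right) - 42 = 82958 - 42 = 82916$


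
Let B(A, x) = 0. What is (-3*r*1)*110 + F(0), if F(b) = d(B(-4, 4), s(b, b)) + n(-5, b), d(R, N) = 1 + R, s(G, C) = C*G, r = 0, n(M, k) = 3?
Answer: 4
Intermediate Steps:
F(b) = 4 (F(b) = (1 + 0) + 3 = 1 + 3 = 4)
(-3*r*1)*110 + F(0) = (-3*0*1)*110 + 4 = (0*1)*110 + 4 = 0*110 + 4 = 0 + 4 = 4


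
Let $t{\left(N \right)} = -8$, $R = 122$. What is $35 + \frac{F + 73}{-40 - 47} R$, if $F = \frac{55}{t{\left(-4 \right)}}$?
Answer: $- \frac{20089}{348} \approx -57.727$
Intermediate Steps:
$F = - \frac{55}{8}$ ($F = \frac{55}{-8} = 55 \left(- \frac{1}{8}\right) = - \frac{55}{8} \approx -6.875$)
$35 + \frac{F + 73}{-40 - 47} R = 35 + \frac{- \frac{55}{8} + 73}{-40 - 47} \cdot 122 = 35 + \frac{529}{8 \left(-87\right)} 122 = 35 + \frac{529}{8} \left(- \frac{1}{87}\right) 122 = 35 - \frac{32269}{348} = - \frac{20089}{348}$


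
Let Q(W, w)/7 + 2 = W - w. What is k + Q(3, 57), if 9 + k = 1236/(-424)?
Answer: -42815/106 ≈ -403.92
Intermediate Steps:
Q(W, w) = -14 - 7*w + 7*W (Q(W, w) = -14 + 7*(W - w) = -14 + (-7*w + 7*W) = -14 - 7*w + 7*W)
k = -1263/106 (k = -9 + 1236/(-424) = -9 + 1236*(-1/424) = -9 - 309/106 = -1263/106 ≈ -11.915)
k + Q(3, 57) = -1263/106 + (-14 - 7*57 + 7*3) = -1263/106 + (-14 - 399 + 21) = -1263/106 - 392 = -42815/106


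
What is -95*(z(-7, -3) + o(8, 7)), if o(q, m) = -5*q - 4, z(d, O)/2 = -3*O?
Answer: 2470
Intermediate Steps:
z(d, O) = -6*O (z(d, O) = 2*(-3*O) = -6*O)
o(q, m) = -4 - 5*q
-95*(z(-7, -3) + o(8, 7)) = -95*(-6*(-3) + (-4 - 5*8)) = -95*(18 + (-4 - 40)) = -95*(18 - 44) = -95*(-26) = 2470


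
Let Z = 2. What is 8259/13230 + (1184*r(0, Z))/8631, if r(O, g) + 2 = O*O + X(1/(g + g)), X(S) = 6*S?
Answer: 111907/201390 ≈ 0.55567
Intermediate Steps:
r(O, g) = -2 + O² + 3/g (r(O, g) = -2 + (O*O + 6/(g + g)) = -2 + (O² + 6/((2*g))) = -2 + (O² + 6*(1/(2*g))) = -2 + (O² + 3/g) = -2 + O² + 3/g)
8259/13230 + (1184*r(0, Z))/8631 = 8259/13230 + (1184*(-2 + 0² + 3/2))/8631 = 8259*(1/13230) + (1184*(-2 + 0 + 3*(½)))*(1/8631) = 2753/4410 + (1184*(-2 + 0 + 3/2))*(1/8631) = 2753/4410 + (1184*(-½))*(1/8631) = 2753/4410 - 592*1/8631 = 2753/4410 - 592/8631 = 111907/201390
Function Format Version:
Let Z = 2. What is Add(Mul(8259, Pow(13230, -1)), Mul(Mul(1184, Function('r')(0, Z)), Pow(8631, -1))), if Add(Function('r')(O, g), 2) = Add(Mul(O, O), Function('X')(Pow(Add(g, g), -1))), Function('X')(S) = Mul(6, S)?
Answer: Rational(111907, 201390) ≈ 0.55567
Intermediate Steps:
Function('r')(O, g) = Add(-2, Pow(O, 2), Mul(3, Pow(g, -1))) (Function('r')(O, g) = Add(-2, Add(Mul(O, O), Mul(6, Pow(Add(g, g), -1)))) = Add(-2, Add(Pow(O, 2), Mul(6, Pow(Mul(2, g), -1)))) = Add(-2, Add(Pow(O, 2), Mul(6, Mul(Rational(1, 2), Pow(g, -1))))) = Add(-2, Add(Pow(O, 2), Mul(3, Pow(g, -1)))) = Add(-2, Pow(O, 2), Mul(3, Pow(g, -1))))
Add(Mul(8259, Pow(13230, -1)), Mul(Mul(1184, Function('r')(0, Z)), Pow(8631, -1))) = Add(Mul(8259, Pow(13230, -1)), Mul(Mul(1184, Add(-2, Pow(0, 2), Mul(3, Pow(2, -1)))), Pow(8631, -1))) = Add(Mul(8259, Rational(1, 13230)), Mul(Mul(1184, Add(-2, 0, Mul(3, Rational(1, 2)))), Rational(1, 8631))) = Add(Rational(2753, 4410), Mul(Mul(1184, Add(-2, 0, Rational(3, 2))), Rational(1, 8631))) = Add(Rational(2753, 4410), Mul(Mul(1184, Rational(-1, 2)), Rational(1, 8631))) = Add(Rational(2753, 4410), Mul(-592, Rational(1, 8631))) = Add(Rational(2753, 4410), Rational(-592, 8631)) = Rational(111907, 201390)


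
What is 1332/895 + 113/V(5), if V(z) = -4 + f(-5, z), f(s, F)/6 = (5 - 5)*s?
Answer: -95807/3580 ≈ -26.762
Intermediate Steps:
f(s, F) = 0 (f(s, F) = 6*((5 - 5)*s) = 6*(0*s) = 6*0 = 0)
V(z) = -4 (V(z) = -4 + 0 = -4)
1332/895 + 113/V(5) = 1332/895 + 113/(-4) = 1332*(1/895) + 113*(-1/4) = 1332/895 - 113/4 = -95807/3580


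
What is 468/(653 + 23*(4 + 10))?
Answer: 12/25 ≈ 0.48000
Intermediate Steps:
468/(653 + 23*(4 + 10)) = 468/(653 + 23*14) = 468/(653 + 322) = 468/975 = (1/975)*468 = 12/25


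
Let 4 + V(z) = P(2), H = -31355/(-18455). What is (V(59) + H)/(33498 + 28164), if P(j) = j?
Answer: -1111/227594442 ≈ -4.8815e-6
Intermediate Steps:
H = 6271/3691 (H = -31355*(-1/18455) = 6271/3691 ≈ 1.6990)
V(z) = -2 (V(z) = -4 + 2 = -2)
(V(59) + H)/(33498 + 28164) = (-2 + 6271/3691)/(33498 + 28164) = -1111/3691/61662 = -1111/3691*1/61662 = -1111/227594442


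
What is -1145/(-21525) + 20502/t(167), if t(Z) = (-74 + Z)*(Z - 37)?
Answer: 3034324/1734915 ≈ 1.7490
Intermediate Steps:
t(Z) = (-74 + Z)*(-37 + Z)
-1145/(-21525) + 20502/t(167) = -1145/(-21525) + 20502/(2738 + 167**2 - 111*167) = -1145*(-1/21525) + 20502/(2738 + 27889 - 18537) = 229/4305 + 20502/12090 = 229/4305 + 20502*(1/12090) = 229/4305 + 3417/2015 = 3034324/1734915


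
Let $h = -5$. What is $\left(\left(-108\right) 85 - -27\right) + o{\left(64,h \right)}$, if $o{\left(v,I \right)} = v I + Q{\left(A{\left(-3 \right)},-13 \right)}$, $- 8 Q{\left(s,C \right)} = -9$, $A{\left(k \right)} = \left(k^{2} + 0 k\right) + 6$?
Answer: $- \frac{75775}{8} \approx -9471.9$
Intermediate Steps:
$A{\left(k \right)} = 6 + k^{2}$ ($A{\left(k \right)} = \left(k^{2} + 0\right) + 6 = k^{2} + 6 = 6 + k^{2}$)
$Q{\left(s,C \right)} = \frac{9}{8}$ ($Q{\left(s,C \right)} = \left(- \frac{1}{8}\right) \left(-9\right) = \frac{9}{8}$)
$o{\left(v,I \right)} = \frac{9}{8} + I v$ ($o{\left(v,I \right)} = v I + \frac{9}{8} = I v + \frac{9}{8} = \frac{9}{8} + I v$)
$\left(\left(-108\right) 85 - -27\right) + o{\left(64,h \right)} = \left(\left(-108\right) 85 - -27\right) + \left(\frac{9}{8} - 320\right) = \left(-9180 + \left(-19 + 46\right)\right) + \left(\frac{9}{8} - 320\right) = \left(-9180 + 27\right) - \frac{2551}{8} = -9153 - \frac{2551}{8} = - \frac{75775}{8}$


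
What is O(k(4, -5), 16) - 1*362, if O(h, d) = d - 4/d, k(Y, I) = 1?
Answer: -1385/4 ≈ -346.25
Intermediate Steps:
O(h, d) = d - 4/d
O(k(4, -5), 16) - 1*362 = (16 - 4/16) - 1*362 = (16 - 4*1/16) - 362 = (16 - ¼) - 362 = 63/4 - 362 = -1385/4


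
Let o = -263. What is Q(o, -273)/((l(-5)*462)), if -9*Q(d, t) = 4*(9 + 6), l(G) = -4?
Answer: 5/1386 ≈ 0.0036075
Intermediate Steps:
Q(d, t) = -20/3 (Q(d, t) = -4*(9 + 6)/9 = -4*15/9 = -⅑*60 = -20/3)
Q(o, -273)/((l(-5)*462)) = -20/(3*((-4*462))) = -20/3/(-1848) = -20/3*(-1/1848) = 5/1386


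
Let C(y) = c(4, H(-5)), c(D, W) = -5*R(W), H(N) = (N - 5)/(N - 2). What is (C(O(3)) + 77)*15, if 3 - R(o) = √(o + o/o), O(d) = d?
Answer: 930 + 75*√119/7 ≈ 1046.9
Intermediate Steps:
R(o) = 3 - √(1 + o) (R(o) = 3 - √(o + o/o) = 3 - √(o + 1) = 3 - √(1 + o))
H(N) = (-5 + N)/(-2 + N)
c(D, W) = -15 + 5*√(1 + W) (c(D, W) = -5*(3 - √(1 + W)) = -15 + 5*√(1 + W))
C(y) = -15 + 5*√119/7 (C(y) = -15 + 5*√(1 + (-5 - 5)/(-2 - 5)) = -15 + 5*√(1 - 10/(-7)) = -15 + 5*√(1 - ⅐*(-10)) = -15 + 5*√(1 + 10/7) = -15 + 5*√(17/7) = -15 + 5*(√119/7) = -15 + 5*√119/7)
(C(O(3)) + 77)*15 = ((-15 + 5*√119/7) + 77)*15 = (62 + 5*√119/7)*15 = 930 + 75*√119/7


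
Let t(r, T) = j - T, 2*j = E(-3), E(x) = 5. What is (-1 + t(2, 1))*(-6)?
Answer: -3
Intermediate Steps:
j = 5/2 (j = (½)*5 = 5/2 ≈ 2.5000)
t(r, T) = 5/2 - T
(-1 + t(2, 1))*(-6) = (-1 + (5/2 - 1*1))*(-6) = (-1 + (5/2 - 1))*(-6) = (-1 + 3/2)*(-6) = (½)*(-6) = -3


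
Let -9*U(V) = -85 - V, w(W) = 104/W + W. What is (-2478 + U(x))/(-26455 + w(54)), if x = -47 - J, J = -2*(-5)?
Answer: 9546/101825 ≈ 0.093749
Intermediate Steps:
w(W) = W + 104/W
J = 10
x = -57 (x = -47 - 1*10 = -47 - 10 = -57)
U(V) = 85/9 + V/9 (U(V) = -(-85 - V)/9 = 85/9 + V/9)
(-2478 + U(x))/(-26455 + w(54)) = (-2478 + (85/9 + (1/9)*(-57)))/(-26455 + (54 + 104/54)) = (-2478 + (85/9 - 19/3))/(-26455 + (54 + 104*(1/54))) = (-2478 + 28/9)/(-26455 + (54 + 52/27)) = -22274/(9*(-26455 + 1510/27)) = -22274/(9*(-712775/27)) = -22274/9*(-27/712775) = 9546/101825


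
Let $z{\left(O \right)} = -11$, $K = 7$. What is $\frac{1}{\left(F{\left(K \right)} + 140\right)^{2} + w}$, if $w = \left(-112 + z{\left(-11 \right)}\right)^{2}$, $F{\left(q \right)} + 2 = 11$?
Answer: $\frac{1}{37330} \approx 2.6788 \cdot 10^{-5}$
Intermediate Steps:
$F{\left(q \right)} = 9$ ($F{\left(q \right)} = -2 + 11 = 9$)
$w = 15129$ ($w = \left(-112 - 11\right)^{2} = \left(-123\right)^{2} = 15129$)
$\frac{1}{\left(F{\left(K \right)} + 140\right)^{2} + w} = \frac{1}{\left(9 + 140\right)^{2} + 15129} = \frac{1}{149^{2} + 15129} = \frac{1}{22201 + 15129} = \frac{1}{37330}$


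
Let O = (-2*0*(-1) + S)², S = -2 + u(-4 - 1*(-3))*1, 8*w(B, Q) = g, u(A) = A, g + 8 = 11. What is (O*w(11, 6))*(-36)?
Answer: -243/2 ≈ -121.50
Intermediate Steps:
g = 3 (g = -8 + 11 = 3)
w(B, Q) = 3/8 (w(B, Q) = (⅛)*3 = 3/8)
S = -3 (S = -2 + (-4 - 1*(-3))*1 = -2 + (-4 + 3)*1 = -2 - 1*1 = -2 - 1 = -3)
O = 9 (O = (-2*0*(-1) - 3)² = (0*(-1) - 3)² = (0 - 3)² = (-3)² = 9)
(O*w(11, 6))*(-36) = (9*(3/8))*(-36) = (27/8)*(-36) = -243/2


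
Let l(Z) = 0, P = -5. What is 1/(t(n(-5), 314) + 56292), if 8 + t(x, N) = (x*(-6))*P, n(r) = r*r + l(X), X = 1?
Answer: 1/57034 ≈ 1.7533e-5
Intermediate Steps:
n(r) = r² (n(r) = r*r + 0 = r² + 0 = r²)
t(x, N) = -8 + 30*x (t(x, N) = -8 + (x*(-6))*(-5) = -8 - 6*x*(-5) = -8 + 30*x)
1/(t(n(-5), 314) + 56292) = 1/((-8 + 30*(-5)²) + 56292) = 1/((-8 + 30*25) + 56292) = 1/((-8 + 750) + 56292) = 1/(742 + 56292) = 1/57034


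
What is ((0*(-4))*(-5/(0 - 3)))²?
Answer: 0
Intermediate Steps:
((0*(-4))*(-5/(0 - 3)))² = (0*(-5/(-3)))² = (0*(-5*(-⅓)))² = (0*(5/3))² = 0² = 0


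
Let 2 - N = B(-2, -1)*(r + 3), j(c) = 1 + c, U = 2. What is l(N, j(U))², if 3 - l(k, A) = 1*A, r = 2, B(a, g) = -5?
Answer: 0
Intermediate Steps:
N = 27 (N = 2 - (-5)*(2 + 3) = 2 - (-5)*5 = 2 - 1*(-25) = 2 + 25 = 27)
l(k, A) = 3 - A
l(N, j(U))² = (3 - (1 + 2))² = (3 - 1*3)² = (3 - 3)² = 0² = 0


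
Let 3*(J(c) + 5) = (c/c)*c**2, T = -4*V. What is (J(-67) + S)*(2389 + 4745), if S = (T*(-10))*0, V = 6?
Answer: 10639172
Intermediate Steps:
T = -24 (T = -4*6 = -24)
J(c) = -5 + c**2/3 (J(c) = -5 + ((c/c)*c**2)/3 = -5 + (1*c**2)/3 = -5 + c**2/3)
S = 0 (S = -24*(-10)*0 = 240*0 = 0)
(J(-67) + S)*(2389 + 4745) = ((-5 + (1/3)*(-67)**2) + 0)*(2389 + 4745) = ((-5 + (1/3)*4489) + 0)*7134 = ((-5 + 4489/3) + 0)*7134 = (4474/3 + 0)*7134 = (4474/3)*7134 = 10639172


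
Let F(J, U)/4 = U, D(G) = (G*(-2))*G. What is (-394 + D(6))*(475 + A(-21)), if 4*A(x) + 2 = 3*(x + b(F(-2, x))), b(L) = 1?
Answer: -214127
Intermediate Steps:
D(G) = -2*G² (D(G) = (-2*G)*G = -2*G²)
F(J, U) = 4*U
A(x) = ¼ + 3*x/4 (A(x) = -½ + (3*(x + 1))/4 = -½ + (3*(1 + x))/4 = -½ + (3 + 3*x)/4 = -½ + (¾ + 3*x/4) = ¼ + 3*x/4)
(-394 + D(6))*(475 + A(-21)) = (-394 - 2*6²)*(475 + (¼ + (¾)*(-21))) = (-394 - 2*36)*(475 + (¼ - 63/4)) = (-394 - 72)*(475 - 31/2) = -466*919/2 = -214127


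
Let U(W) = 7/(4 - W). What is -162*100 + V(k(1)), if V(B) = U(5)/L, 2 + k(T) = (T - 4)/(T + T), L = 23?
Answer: -372607/23 ≈ -16200.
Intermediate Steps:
k(T) = -2 + (-4 + T)/(2*T) (k(T) = -2 + (T - 4)/(T + T) = -2 + (-4 + T)/((2*T)) = -2 + (-4 + T)*(1/(2*T)) = -2 + (-4 + T)/(2*T))
V(B) = -7/23 (V(B) = -7/(-4 + 5)/23 = -7/1*(1/23) = -7*1*(1/23) = -7*1/23 = -7/23)
-162*100 + V(k(1)) = -162*100 - 7/23 = -16200 - 7/23 = -372607/23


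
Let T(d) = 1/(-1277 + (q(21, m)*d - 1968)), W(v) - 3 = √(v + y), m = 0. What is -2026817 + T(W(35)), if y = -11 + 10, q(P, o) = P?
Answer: -10245691679696/5055065 - 21*√34/10110130 ≈ -2.0268e+6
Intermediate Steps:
y = -1
W(v) = 3 + √(-1 + v) (W(v) = 3 + √(v - 1) = 3 + √(-1 + v))
T(d) = 1/(-3245 + 21*d) (T(d) = 1/(-1277 + (21*d - 1968)) = 1/(-1277 + (-1968 + 21*d)) = 1/(-3245 + 21*d))
-2026817 + T(W(35)) = -2026817 + 1/(-3245 + 21*(3 + √(-1 + 35))) = -2026817 + 1/(-3245 + 21*(3 + √34)) = -2026817 + 1/(-3245 + (63 + 21*√34)) = -2026817 + 1/(-3182 + 21*√34)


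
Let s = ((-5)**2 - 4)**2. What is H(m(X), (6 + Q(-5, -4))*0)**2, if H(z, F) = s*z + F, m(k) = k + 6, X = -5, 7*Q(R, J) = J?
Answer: 194481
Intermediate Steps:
Q(R, J) = J/7
s = 441 (s = (25 - 4)**2 = 21**2 = 441)
m(k) = 6 + k
H(z, F) = F + 441*z (H(z, F) = 441*z + F = F + 441*z)
H(m(X), (6 + Q(-5, -4))*0)**2 = ((6 + (1/7)*(-4))*0 + 441*(6 - 5))**2 = ((6 - 4/7)*0 + 441*1)**2 = ((38/7)*0 + 441)**2 = (0 + 441)**2 = 441**2 = 194481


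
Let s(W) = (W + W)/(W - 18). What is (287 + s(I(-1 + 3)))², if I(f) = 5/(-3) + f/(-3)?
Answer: 306985441/3721 ≈ 82501.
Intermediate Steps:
I(f) = -5/3 - f/3 (I(f) = 5*(-⅓) + f*(-⅓) = -5/3 - f/3)
s(W) = 2*W/(-18 + W) (s(W) = (2*W)/(-18 + W) = 2*W/(-18 + W))
(287 + s(I(-1 + 3)))² = (287 + 2*(-5/3 - (-1 + 3)/3)/(-18 + (-5/3 - (-1 + 3)/3)))² = (287 + 2*(-5/3 - ⅓*2)/(-18 + (-5/3 - ⅓*2)))² = (287 + 2*(-5/3 - ⅔)/(-18 + (-5/3 - ⅔)))² = (287 + 2*(-7/3)/(-18 - 7/3))² = (287 + 2*(-7/3)/(-61/3))² = (287 + 2*(-7/3)*(-3/61))² = (287 + 14/61)² = (17521/61)² = 306985441/3721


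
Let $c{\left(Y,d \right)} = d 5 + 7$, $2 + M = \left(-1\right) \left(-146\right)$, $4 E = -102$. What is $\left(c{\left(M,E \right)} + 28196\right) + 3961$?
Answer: $\frac{64073}{2} \approx 32037.0$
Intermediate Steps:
$E = - \frac{51}{2}$ ($E = \frac{1}{4} \left(-102\right) = - \frac{51}{2} \approx -25.5$)
$M = 144$ ($M = -2 - -146 = -2 + 146 = 144$)
$c{\left(Y,d \right)} = 7 + 5 d$ ($c{\left(Y,d \right)} = 5 d + 7 = 7 + 5 d$)
$\left(c{\left(M,E \right)} + 28196\right) + 3961 = \left(\left(7 + 5 \left(- \frac{51}{2}\right)\right) + 28196\right) + 3961 = \left(\left(7 - \frac{255}{2}\right) + 28196\right) + 3961 = \left(- \frac{241}{2} + 28196\right) + 3961 = \frac{56151}{2} + 3961 = \frac{64073}{2}$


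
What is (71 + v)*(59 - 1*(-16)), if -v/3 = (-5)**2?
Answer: -300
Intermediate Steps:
v = -75 (v = -3*(-5)**2 = -3*25 = -75)
(71 + v)*(59 - 1*(-16)) = (71 - 75)*(59 - 1*(-16)) = -4*(59 + 16) = -4*75 = -300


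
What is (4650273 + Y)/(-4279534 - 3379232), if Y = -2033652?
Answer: -872207/2552922 ≈ -0.34165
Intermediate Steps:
(4650273 + Y)/(-4279534 - 3379232) = (4650273 - 2033652)/(-4279534 - 3379232) = 2616621/(-7658766) = 2616621*(-1/7658766) = -872207/2552922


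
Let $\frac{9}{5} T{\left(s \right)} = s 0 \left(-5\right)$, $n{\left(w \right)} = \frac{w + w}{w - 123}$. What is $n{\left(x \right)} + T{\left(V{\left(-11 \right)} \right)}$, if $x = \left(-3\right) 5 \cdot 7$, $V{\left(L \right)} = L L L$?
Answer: $\frac{35}{38} \approx 0.92105$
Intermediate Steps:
$V{\left(L \right)} = L^{3}$ ($V{\left(L \right)} = L^{2} L = L^{3}$)
$x = -105$ ($x = \left(-15\right) 7 = -105$)
$n{\left(w \right)} = \frac{2 w}{-123 + w}$
$T{\left(s \right)} = 0$ ($T{\left(s \right)} = \frac{5 s 0 \left(-5\right)}{9} = \frac{5 \cdot 0 \left(-5\right)}{9} = \frac{5}{9} \cdot 0 = 0$)
$n{\left(x \right)} + T{\left(V{\left(-11 \right)} \right)} = 2 \left(-105\right) \frac{1}{-123 - 105} + 0 = 2 \left(-105\right) \frac{1}{-228} + 0 = 2 \left(-105\right) \left(- \frac{1}{228}\right) + 0 = \frac{35}{38} + 0 = \frac{35}{38}$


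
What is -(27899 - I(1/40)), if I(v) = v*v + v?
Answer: -44638359/1600 ≈ -27899.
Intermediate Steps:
I(v) = v + v² (I(v) = v² + v = v + v²)
-(27899 - I(1/40)) = -(27899 - (1 + 1/40)/40) = -(27899 - 41/(40*40)) = -(27899 - 1*41/1600) = -(27899 - 41/1600) = -1*44638359/1600 = -44638359/1600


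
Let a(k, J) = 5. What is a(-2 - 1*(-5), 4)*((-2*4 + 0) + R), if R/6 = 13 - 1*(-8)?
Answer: 590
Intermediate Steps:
R = 126 (R = 6*(13 - 1*(-8)) = 6*(13 + 8) = 6*21 = 126)
a(-2 - 1*(-5), 4)*((-2*4 + 0) + R) = 5*((-2*4 + 0) + 126) = 5*((-8 + 0) + 126) = 5*(-8 + 126) = 5*118 = 590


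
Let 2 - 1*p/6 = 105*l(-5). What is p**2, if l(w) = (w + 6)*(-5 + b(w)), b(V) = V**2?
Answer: 158457744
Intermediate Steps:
l(w) = (-5 + w**2)*(6 + w) (l(w) = (w + 6)*(-5 + w**2) = (6 + w)*(-5 + w**2) = (-5 + w**2)*(6 + w))
p = -12588 (p = 12 - 630*(-30 + (-5)**3 - 5*(-5) + 6*(-5)**2) = 12 - 630*(-30 - 125 + 25 + 6*25) = 12 - 630*(-30 - 125 + 25 + 150) = 12 - 630*20 = 12 - 6*2100 = 12 - 12600 = -12588)
p**2 = (-12588)**2 = 158457744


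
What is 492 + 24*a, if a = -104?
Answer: -2004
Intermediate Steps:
492 + 24*a = 492 + 24*(-104) = 492 - 2496 = -2004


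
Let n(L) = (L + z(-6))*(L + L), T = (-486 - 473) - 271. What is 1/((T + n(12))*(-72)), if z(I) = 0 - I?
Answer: 1/57456 ≈ 1.7405e-5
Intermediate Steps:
z(I) = -I
T = -1230 (T = -959 - 271 = -1230)
n(L) = 2*L*(6 + L) (n(L) = (L - 1*(-6))*(L + L) = (L + 6)*(2*L) = (6 + L)*(2*L) = 2*L*(6 + L))
1/((T + n(12))*(-72)) = 1/((-1230 + 2*12*(6 + 12))*(-72)) = 1/((-1230 + 2*12*18)*(-72)) = 1/((-1230 + 432)*(-72)) = 1/(-798*(-72)) = 1/57456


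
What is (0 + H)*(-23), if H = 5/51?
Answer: -115/51 ≈ -2.2549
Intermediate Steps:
H = 5/51 (H = 5*(1/51) = 5/51 ≈ 0.098039)
(0 + H)*(-23) = (0 + 5/51)*(-23) = (5/51)*(-23) = -115/51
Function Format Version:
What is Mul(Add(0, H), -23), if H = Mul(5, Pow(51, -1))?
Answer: Rational(-115, 51) ≈ -2.2549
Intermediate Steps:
H = Rational(5, 51) (H = Mul(5, Rational(1, 51)) = Rational(5, 51) ≈ 0.098039)
Mul(Add(0, H), -23) = Mul(Add(0, Rational(5, 51)), -23) = Mul(Rational(5, 51), -23) = Rational(-115, 51)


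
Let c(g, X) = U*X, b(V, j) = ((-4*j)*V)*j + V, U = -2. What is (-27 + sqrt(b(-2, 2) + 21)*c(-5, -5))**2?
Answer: 5829 - 540*sqrt(51) ≈ 1972.6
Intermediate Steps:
b(V, j) = V - 4*V*j**2 (b(V, j) = (-4*V*j)*j + V = -4*V*j**2 + V = V - 4*V*j**2)
c(g, X) = -2*X
(-27 + sqrt(b(-2, 2) + 21)*c(-5, -5))**2 = (-27 + sqrt(-2*(1 - 4*2**2) + 21)*(-2*(-5)))**2 = (-27 + sqrt(-2*(1 - 4*4) + 21)*10)**2 = (-27 + sqrt(-2*(1 - 16) + 21)*10)**2 = (-27 + sqrt(-2*(-15) + 21)*10)**2 = (-27 + sqrt(30 + 21)*10)**2 = (-27 + sqrt(51)*10)**2 = (-27 + 10*sqrt(51))**2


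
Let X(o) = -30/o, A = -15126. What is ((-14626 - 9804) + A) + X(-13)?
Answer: -514198/13 ≈ -39554.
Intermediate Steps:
((-14626 - 9804) + A) + X(-13) = ((-14626 - 9804) - 15126) - 30/(-13) = (-24430 - 15126) - 30*(-1/13) = -39556 + 30/13 = -514198/13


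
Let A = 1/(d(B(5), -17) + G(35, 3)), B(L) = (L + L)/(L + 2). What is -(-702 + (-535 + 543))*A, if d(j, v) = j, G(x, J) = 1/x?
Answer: 24290/51 ≈ 476.27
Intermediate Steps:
B(L) = 2*L/(2 + L) (B(L) = (2*L)/(2 + L) = 2*L/(2 + L))
A = 35/51 (A = 1/(2*5/(2 + 5) + 1/35) = 1/(2*5/7 + 1/35) = 1/(2*5*(1/7) + 1/35) = 1/(10/7 + 1/35) = 1/(51/35) = 35/51 ≈ 0.68627)
-(-702 + (-535 + 543))*A = -(-702 + (-535 + 543))*35/51 = -(-702 + 8)*35/51 = -(-694)*35/51 = -1*(-24290/51) = 24290/51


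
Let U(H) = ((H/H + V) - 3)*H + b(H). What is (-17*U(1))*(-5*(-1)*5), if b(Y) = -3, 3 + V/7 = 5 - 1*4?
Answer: 8075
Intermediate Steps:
V = -14 (V = -21 + 7*(5 - 1*4) = -21 + 7*(5 - 4) = -21 + 7*1 = -21 + 7 = -14)
U(H) = -3 - 16*H (U(H) = ((H/H - 14) - 3)*H - 3 = ((1 - 14) - 3)*H - 3 = (-13 - 3)*H - 3 = -16*H - 3 = -3 - 16*H)
(-17*U(1))*(-5*(-1)*5) = (-17*(-3 - 16*1))*(-5*(-1)*5) = (-17*(-3 - 16))*(5*5) = -17*(-19)*25 = 323*25 = 8075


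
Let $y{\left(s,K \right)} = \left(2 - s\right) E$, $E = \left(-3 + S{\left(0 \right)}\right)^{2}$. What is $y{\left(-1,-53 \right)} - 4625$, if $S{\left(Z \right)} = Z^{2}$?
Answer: $-4598$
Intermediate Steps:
$E = 9$ ($E = \left(-3 + 0^{2}\right)^{2} = \left(-3 + 0\right)^{2} = \left(-3\right)^{2} = 9$)
$y{\left(s,K \right)} = 18 - 9 s$ ($y{\left(s,K \right)} = \left(2 - s\right) 9 = 18 - 9 s$)
$y{\left(-1,-53 \right)} - 4625 = \left(18 - -9\right) - 4625 = \left(18 + 9\right) - 4625 = 27 - 4625 = -4598$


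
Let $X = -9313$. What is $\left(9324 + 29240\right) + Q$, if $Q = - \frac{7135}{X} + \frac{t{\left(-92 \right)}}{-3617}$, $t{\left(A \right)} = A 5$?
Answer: $\frac{1299063097519}{33685121} \approx 38565.0$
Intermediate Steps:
$t{\left(A \right)} = 5 A$
$Q = \frac{30091275}{33685121}$ ($Q = - \frac{7135}{-9313} + \frac{5 \left(-92\right)}{-3617} = \left(-7135\right) \left(- \frac{1}{9313}\right) - - \frac{460}{3617} = \frac{7135}{9313} + \frac{460}{3617} = \frac{30091275}{33685121} \approx 0.89331$)
$\left(9324 + 29240\right) + Q = \left(9324 + 29240\right) + \frac{30091275}{33685121} = 38564 + \frac{30091275}{33685121} = \frac{1299063097519}{33685121}$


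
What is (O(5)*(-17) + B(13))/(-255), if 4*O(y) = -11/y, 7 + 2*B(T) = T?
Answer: -247/5100 ≈ -0.048431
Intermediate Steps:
B(T) = -7/2 + T/2
O(y) = -11/(4*y) (O(y) = (-11/y)/4 = -11/(4*y))
(O(5)*(-17) + B(13))/(-255) = (-11/4/5*(-17) + (-7/2 + (1/2)*13))/(-255) = (-11/4*1/5*(-17) + (-7/2 + 13/2))*(-1/255) = (-11/20*(-17) + 3)*(-1/255) = (187/20 + 3)*(-1/255) = (247/20)*(-1/255) = -247/5100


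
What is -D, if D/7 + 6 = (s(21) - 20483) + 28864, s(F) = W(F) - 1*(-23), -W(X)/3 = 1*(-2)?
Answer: -58828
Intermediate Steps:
W(X) = 6 (W(X) = -3*(-2) = 6)
s(F) = 29 (s(F) = 6 - 1*(-23) = 6 + 23 = 29)
D = 58828 (D = -42 + 7*((29 - 20483) + 28864) = -42 + 7*(-20454 + 28864) = -42 + 7*8410 = -42 + 58870 = 58828)
-D = -1*58828 = -58828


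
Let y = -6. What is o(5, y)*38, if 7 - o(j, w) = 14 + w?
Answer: -38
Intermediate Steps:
o(j, w) = -7 - w (o(j, w) = 7 - (14 + w) = 7 + (-14 - w) = -7 - w)
o(5, y)*38 = (-7 - 1*(-6))*38 = (-7 + 6)*38 = -1*38 = -38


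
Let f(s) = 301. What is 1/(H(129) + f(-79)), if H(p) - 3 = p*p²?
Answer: 1/2146993 ≈ 4.6577e-7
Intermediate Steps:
H(p) = 3 + p³ (H(p) = 3 + p*p² = 3 + p³)
1/(H(129) + f(-79)) = 1/((3 + 129³) + 301) = 1/((3 + 2146689) + 301) = 1/(2146692 + 301) = 1/2146993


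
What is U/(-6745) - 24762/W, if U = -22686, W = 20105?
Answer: 3042972/1427455 ≈ 2.1317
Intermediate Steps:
U/(-6745) - 24762/W = -22686/(-6745) - 24762/20105 = -22686*(-1/6745) - 24762*1/20105 = 1194/355 - 24762/20105 = 3042972/1427455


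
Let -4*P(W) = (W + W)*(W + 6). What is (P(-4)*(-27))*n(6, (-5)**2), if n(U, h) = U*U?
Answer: -3888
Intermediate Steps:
P(W) = -W*(6 + W)/2 (P(W) = -(W + W)*(W + 6)/4 = -2*W*(6 + W)/4 = -W*(6 + W)/2)
n(U, h) = U**2
(P(-4)*(-27))*n(6, (-5)**2) = (-1/2*(-4)*(6 - 4)*(-27))*6**2 = (-1/2*(-4)*2*(-27))*36 = (4*(-27))*36 = -108*36 = -3888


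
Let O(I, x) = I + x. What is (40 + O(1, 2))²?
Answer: 1849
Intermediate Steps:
(40 + O(1, 2))² = (40 + (1 + 2))² = (40 + 3)² = 43² = 1849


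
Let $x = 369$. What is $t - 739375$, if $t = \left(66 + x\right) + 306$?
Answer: $-738634$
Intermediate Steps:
$t = 741$ ($t = \left(66 + 369\right) + 306 = 435 + 306 = 741$)
$t - 739375 = 741 - 739375 = -738634$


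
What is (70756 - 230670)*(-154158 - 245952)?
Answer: 63983190540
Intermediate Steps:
(70756 - 230670)*(-154158 - 245952) = -159914*(-400110) = 63983190540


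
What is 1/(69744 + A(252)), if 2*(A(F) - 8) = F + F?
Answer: 1/70004 ≈ 1.4285e-5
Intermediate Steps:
A(F) = 8 + F (A(F) = 8 + (F + F)/2 = 8 + (2*F)/2 = 8 + F)
1/(69744 + A(252)) = 1/(69744 + (8 + 252)) = 1/(69744 + 260) = 1/70004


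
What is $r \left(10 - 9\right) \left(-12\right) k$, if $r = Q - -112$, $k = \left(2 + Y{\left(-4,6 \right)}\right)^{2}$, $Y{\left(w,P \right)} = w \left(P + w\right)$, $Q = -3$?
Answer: $-47088$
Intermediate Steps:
$k = 36$ ($k = \left(2 - 4 \left(6 - 4\right)\right)^{2} = \left(2 - 8\right)^{2} = \left(-6\right)^{2} = 36$)
$r = 109$ ($r = -3 - -112 = -3 + 112 = 109$)
$r \left(10 - 9\right) \left(-12\right) k = 109 \left(10 - 9\right) \left(-12\right) 36 = 109 \cdot 1 \left(-12\right) 36 = 109 \left(\left(-12\right) 36\right) = 109 \left(-432\right) = -47088$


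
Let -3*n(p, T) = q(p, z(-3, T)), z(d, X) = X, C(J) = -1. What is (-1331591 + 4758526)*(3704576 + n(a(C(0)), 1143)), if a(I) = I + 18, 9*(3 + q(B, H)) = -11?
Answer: 342774341396650/27 ≈ 1.2695e+13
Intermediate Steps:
q(B, H) = -38/9 (q(B, H) = -3 + (⅑)*(-11) = -3 - 11/9 = -38/9)
a(I) = 18 + I
n(p, T) = 38/27 (n(p, T) = -⅓*(-38/9) = 38/27)
(-1331591 + 4758526)*(3704576 + n(a(C(0)), 1143)) = (-1331591 + 4758526)*(3704576 + 38/27) = 3426935*(100023590/27) = 342774341396650/27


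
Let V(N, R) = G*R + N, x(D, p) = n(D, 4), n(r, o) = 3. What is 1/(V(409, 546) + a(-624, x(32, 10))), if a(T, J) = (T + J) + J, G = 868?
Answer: 1/473719 ≈ 2.1110e-6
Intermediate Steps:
x(D, p) = 3
V(N, R) = N + 868*R (V(N, R) = 868*R + N = N + 868*R)
a(T, J) = T + 2*J (a(T, J) = (J + T) + J = T + 2*J)
1/(V(409, 546) + a(-624, x(32, 10))) = 1/((409 + 868*546) + (-624 + 2*3)) = 1/((409 + 473928) + (-624 + 6)) = 1/(474337 - 618) = 1/473719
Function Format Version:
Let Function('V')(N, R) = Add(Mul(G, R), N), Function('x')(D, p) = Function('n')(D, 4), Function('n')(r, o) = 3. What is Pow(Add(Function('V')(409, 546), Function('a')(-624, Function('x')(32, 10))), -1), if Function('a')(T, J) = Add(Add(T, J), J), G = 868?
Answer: Rational(1, 473719) ≈ 2.1110e-6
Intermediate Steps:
Function('x')(D, p) = 3
Function('V')(N, R) = Add(N, Mul(868, R)) (Function('V')(N, R) = Add(Mul(868, R), N) = Add(N, Mul(868, R)))
Function('a')(T, J) = Add(T, Mul(2, J)) (Function('a')(T, J) = Add(Add(J, T), J) = Add(T, Mul(2, J)))
Pow(Add(Function('V')(409, 546), Function('a')(-624, Function('x')(32, 10))), -1) = Pow(Add(Add(409, Mul(868, 546)), Add(-624, Mul(2, 3))), -1) = Pow(Add(Add(409, 473928), Add(-624, 6)), -1) = Pow(Add(474337, -618), -1) = Pow(473719, -1) = Rational(1, 473719)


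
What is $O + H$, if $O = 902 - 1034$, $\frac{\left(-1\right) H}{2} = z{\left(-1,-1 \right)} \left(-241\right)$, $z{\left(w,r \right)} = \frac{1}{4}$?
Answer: $- \frac{23}{2} \approx -11.5$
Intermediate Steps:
$z{\left(w,r \right)} = \frac{1}{4}$
$H = \frac{241}{2}$ ($H = - 2 \cdot \frac{1}{4} \left(-241\right) = \left(-2\right) \left(- \frac{241}{4}\right) = \frac{241}{2} \approx 120.5$)
$O = -132$ ($O = 902 - 1034 = -132$)
$O + H = -132 + \frac{241}{2} = - \frac{23}{2}$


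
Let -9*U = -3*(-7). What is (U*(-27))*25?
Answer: 1575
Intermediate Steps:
U = -7/3 (U = -(-1)*(-7)/3 = -⅑*21 = -7/3 ≈ -2.3333)
(U*(-27))*25 = -7/3*(-27)*25 = 63*25 = 1575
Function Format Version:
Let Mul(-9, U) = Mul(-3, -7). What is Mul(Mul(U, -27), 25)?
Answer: 1575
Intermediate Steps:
U = Rational(-7, 3) (U = Mul(Rational(-1, 9), Mul(-3, -7)) = Mul(Rational(-1, 9), 21) = Rational(-7, 3) ≈ -2.3333)
Mul(Mul(U, -27), 25) = Mul(Mul(Rational(-7, 3), -27), 25) = Mul(63, 25) = 1575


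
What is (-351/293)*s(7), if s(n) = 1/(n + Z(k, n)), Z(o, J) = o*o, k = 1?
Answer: -351/2344 ≈ -0.14974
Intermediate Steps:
Z(o, J) = o**2
s(n) = 1/(1 + n) (s(n) = 1/(n + 1**2) = 1/(n + 1) = 1/(1 + n))
(-351/293)*s(7) = (-351/293)/(1 + 7) = -351*1/293/8 = -351/293*1/8 = -351/2344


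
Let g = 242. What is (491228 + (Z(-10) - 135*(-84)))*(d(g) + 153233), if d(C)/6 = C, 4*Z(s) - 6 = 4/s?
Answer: 77739947639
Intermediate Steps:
Z(s) = 3/2 + 1/s (Z(s) = 3/2 + (4/s)/4 = 3/2 + 1/s)
d(C) = 6*C
(491228 + (Z(-10) - 135*(-84)))*(d(g) + 153233) = (491228 + ((3/2 + 1/(-10)) - 135*(-84)))*(6*242 + 153233) = (491228 + ((3/2 - 1/10) + 11340))*(1452 + 153233) = (491228 + (7/5 + 11340))*154685 = (491228 + 56707/5)*154685 = (2512847/5)*154685 = 77739947639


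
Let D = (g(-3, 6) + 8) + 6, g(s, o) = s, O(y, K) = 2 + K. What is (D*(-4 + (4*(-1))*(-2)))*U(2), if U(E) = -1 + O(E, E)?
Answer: 132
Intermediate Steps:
U(E) = 1 + E (U(E) = -1 + (2 + E) = 1 + E)
D = 11 (D = (-3 + 8) + 6 = 5 + 6 = 11)
(D*(-4 + (4*(-1))*(-2)))*U(2) = (11*(-4 + (4*(-1))*(-2)))*(1 + 2) = (11*(-4 - 4*(-2)))*3 = (11*(-4 + 8))*3 = (11*4)*3 = 44*3 = 132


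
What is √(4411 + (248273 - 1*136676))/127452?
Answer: √29002/63726 ≈ 0.0026724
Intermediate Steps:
√(4411 + (248273 - 1*136676))/127452 = √(4411 + (248273 - 136676))*(1/127452) = √(4411 + 111597)*(1/127452) = √116008*(1/127452) = (2*√29002)*(1/127452) = √29002/63726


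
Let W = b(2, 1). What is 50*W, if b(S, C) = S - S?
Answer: 0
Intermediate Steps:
b(S, C) = 0
W = 0
50*W = 50*0 = 0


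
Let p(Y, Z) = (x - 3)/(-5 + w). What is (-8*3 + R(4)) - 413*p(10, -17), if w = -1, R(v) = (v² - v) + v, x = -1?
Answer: -850/3 ≈ -283.33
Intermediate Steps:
R(v) = v²
p(Y, Z) = ⅔ (p(Y, Z) = (-1 - 3)/(-5 - 1) = -4/(-6) = -4*(-⅙) = ⅔)
(-8*3 + R(4)) - 413*p(10, -17) = (-8*3 + 4²) - 413*⅔ = (-24 + 16) - 826/3 = -8 - 826/3 = -850/3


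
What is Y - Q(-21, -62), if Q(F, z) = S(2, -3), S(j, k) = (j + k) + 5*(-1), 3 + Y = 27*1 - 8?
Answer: 22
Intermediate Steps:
Y = 16 (Y = -3 + (27*1 - 8) = -3 + (27 - 8) = -3 + 19 = 16)
S(j, k) = -5 + j + k (S(j, k) = (j + k) - 5 = -5 + j + k)
Q(F, z) = -6 (Q(F, z) = -5 + 2 - 3 = -6)
Y - Q(-21, -62) = 16 - 1*(-6) = 16 + 6 = 22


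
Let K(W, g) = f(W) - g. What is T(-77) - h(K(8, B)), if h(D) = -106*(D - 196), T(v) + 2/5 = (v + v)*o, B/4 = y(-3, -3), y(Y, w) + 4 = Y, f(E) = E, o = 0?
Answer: -84802/5 ≈ -16960.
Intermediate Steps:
y(Y, w) = -4 + Y
B = -28 (B = 4*(-4 - 3) = 4*(-7) = -28)
T(v) = -⅖ (T(v) = -⅖ + (v + v)*0 = -⅖ + (2*v)*0 = -⅖ + 0 = -⅖)
K(W, g) = W - g
h(D) = 20776 - 106*D (h(D) = -106*(-196 + D) = 20776 - 106*D)
T(-77) - h(K(8, B)) = -⅖ - (20776 - 106*(8 - 1*(-28))) = -⅖ - (20776 - 106*(8 + 28)) = -⅖ - (20776 - 106*36) = -⅖ - (20776 - 3816) = -⅖ - 1*16960 = -⅖ - 16960 = -84802/5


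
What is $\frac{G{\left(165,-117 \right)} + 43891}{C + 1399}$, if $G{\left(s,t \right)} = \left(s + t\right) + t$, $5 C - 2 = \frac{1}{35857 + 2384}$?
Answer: $\frac{4189492755}{133786139} \approx 31.315$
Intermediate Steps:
$C = \frac{76483}{191205}$ ($C = \frac{2}{5} + \frac{1}{5 \left(35857 + 2384\right)} = \frac{2}{5} + \frac{1}{5 \cdot 38241} = \frac{2}{5} + \frac{1}{5} \cdot \frac{1}{38241} = \frac{2}{5} + \frac{1}{191205} = \frac{76483}{191205} \approx 0.40001$)
$G{\left(s,t \right)} = s + 2 t$
$\frac{G{\left(165,-117 \right)} + 43891}{C + 1399} = \frac{\left(165 + 2 \left(-117\right)\right) + 43891}{\frac{76483}{191205} + 1399} = \frac{\left(165 - 234\right) + 43891}{\frac{267572278}{191205}} = \left(-69 + 43891\right) \frac{191205}{267572278} = 43822 \cdot \frac{191205}{267572278} = \frac{4189492755}{133786139}$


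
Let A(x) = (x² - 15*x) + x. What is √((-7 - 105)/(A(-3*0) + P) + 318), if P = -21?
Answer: √2910/3 ≈ 17.981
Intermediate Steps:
A(x) = x² - 14*x
√((-7 - 105)/(A(-3*0) + P) + 318) = √((-7 - 105)/((-3*0)*(-14 - 3*0) - 21) + 318) = √(-112/(0*(-14 + 0) - 21) + 318) = √(-112/(0*(-14) - 21) + 318) = √(-112/(0 - 21) + 318) = √(-112/(-21) + 318) = √(-112*(-1/21) + 318) = √(16/3 + 318) = √(970/3) = √2910/3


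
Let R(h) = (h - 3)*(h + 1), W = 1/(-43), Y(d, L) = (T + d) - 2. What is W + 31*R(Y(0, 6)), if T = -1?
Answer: 15995/43 ≈ 371.98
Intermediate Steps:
Y(d, L) = -3 + d (Y(d, L) = (-1 + d) - 2 = -3 + d)
W = -1/43 ≈ -0.023256
R(h) = (1 + h)*(-3 + h) (R(h) = (-3 + h)*(1 + h) = (1 + h)*(-3 + h))
W + 31*R(Y(0, 6)) = -1/43 + 31*(-3 + (-3 + 0)² - 2*(-3 + 0)) = -1/43 + 31*(-3 + (-3)² - 2*(-3)) = -1/43 + 31*(-3 + 9 + 6) = -1/43 + 31*12 = -1/43 + 372 = 15995/43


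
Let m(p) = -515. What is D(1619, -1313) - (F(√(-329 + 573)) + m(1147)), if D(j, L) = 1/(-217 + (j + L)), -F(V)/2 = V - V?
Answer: 45836/89 ≈ 515.01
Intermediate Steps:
F(V) = 0 (F(V) = -2*(V - V) = -2*0 = 0)
D(j, L) = 1/(-217 + L + j) (D(j, L) = 1/(-217 + (L + j)) = 1/(-217 + L + j))
D(1619, -1313) - (F(√(-329 + 573)) + m(1147)) = 1/(-217 - 1313 + 1619) - (0 - 515) = 1/89 - 1*(-515) = 1/89 + 515 = 45836/89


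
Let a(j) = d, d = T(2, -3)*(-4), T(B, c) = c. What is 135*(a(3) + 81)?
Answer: 12555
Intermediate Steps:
d = 12 (d = -3*(-4) = 12)
a(j) = 12
135*(a(3) + 81) = 135*(12 + 81) = 135*93 = 12555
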